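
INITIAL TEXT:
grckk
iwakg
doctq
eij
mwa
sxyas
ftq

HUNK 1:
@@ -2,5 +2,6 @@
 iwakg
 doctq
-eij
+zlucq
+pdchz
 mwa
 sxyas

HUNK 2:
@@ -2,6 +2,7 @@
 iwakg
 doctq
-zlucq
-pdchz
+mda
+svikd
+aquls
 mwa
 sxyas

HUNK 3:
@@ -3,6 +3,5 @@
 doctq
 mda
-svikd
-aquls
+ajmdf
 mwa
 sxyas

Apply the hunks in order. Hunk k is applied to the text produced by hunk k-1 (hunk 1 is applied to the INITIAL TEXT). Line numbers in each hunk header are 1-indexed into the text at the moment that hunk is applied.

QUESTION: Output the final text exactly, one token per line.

Hunk 1: at line 2 remove [eij] add [zlucq,pdchz] -> 8 lines: grckk iwakg doctq zlucq pdchz mwa sxyas ftq
Hunk 2: at line 2 remove [zlucq,pdchz] add [mda,svikd,aquls] -> 9 lines: grckk iwakg doctq mda svikd aquls mwa sxyas ftq
Hunk 3: at line 3 remove [svikd,aquls] add [ajmdf] -> 8 lines: grckk iwakg doctq mda ajmdf mwa sxyas ftq

Answer: grckk
iwakg
doctq
mda
ajmdf
mwa
sxyas
ftq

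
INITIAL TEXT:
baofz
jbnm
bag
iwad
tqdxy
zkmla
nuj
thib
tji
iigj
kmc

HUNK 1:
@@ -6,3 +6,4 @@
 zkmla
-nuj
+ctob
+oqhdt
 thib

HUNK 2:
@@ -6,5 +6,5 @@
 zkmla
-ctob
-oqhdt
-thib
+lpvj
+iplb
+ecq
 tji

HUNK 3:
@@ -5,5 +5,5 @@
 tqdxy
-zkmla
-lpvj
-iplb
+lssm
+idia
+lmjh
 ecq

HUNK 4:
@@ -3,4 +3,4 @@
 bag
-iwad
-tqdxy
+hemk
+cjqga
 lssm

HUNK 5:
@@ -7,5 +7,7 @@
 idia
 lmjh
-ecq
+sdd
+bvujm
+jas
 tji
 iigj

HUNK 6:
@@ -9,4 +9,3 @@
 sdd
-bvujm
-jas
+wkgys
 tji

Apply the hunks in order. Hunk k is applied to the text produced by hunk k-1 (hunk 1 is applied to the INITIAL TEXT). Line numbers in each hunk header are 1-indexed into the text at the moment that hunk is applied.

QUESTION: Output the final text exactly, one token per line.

Hunk 1: at line 6 remove [nuj] add [ctob,oqhdt] -> 12 lines: baofz jbnm bag iwad tqdxy zkmla ctob oqhdt thib tji iigj kmc
Hunk 2: at line 6 remove [ctob,oqhdt,thib] add [lpvj,iplb,ecq] -> 12 lines: baofz jbnm bag iwad tqdxy zkmla lpvj iplb ecq tji iigj kmc
Hunk 3: at line 5 remove [zkmla,lpvj,iplb] add [lssm,idia,lmjh] -> 12 lines: baofz jbnm bag iwad tqdxy lssm idia lmjh ecq tji iigj kmc
Hunk 4: at line 3 remove [iwad,tqdxy] add [hemk,cjqga] -> 12 lines: baofz jbnm bag hemk cjqga lssm idia lmjh ecq tji iigj kmc
Hunk 5: at line 7 remove [ecq] add [sdd,bvujm,jas] -> 14 lines: baofz jbnm bag hemk cjqga lssm idia lmjh sdd bvujm jas tji iigj kmc
Hunk 6: at line 9 remove [bvujm,jas] add [wkgys] -> 13 lines: baofz jbnm bag hemk cjqga lssm idia lmjh sdd wkgys tji iigj kmc

Answer: baofz
jbnm
bag
hemk
cjqga
lssm
idia
lmjh
sdd
wkgys
tji
iigj
kmc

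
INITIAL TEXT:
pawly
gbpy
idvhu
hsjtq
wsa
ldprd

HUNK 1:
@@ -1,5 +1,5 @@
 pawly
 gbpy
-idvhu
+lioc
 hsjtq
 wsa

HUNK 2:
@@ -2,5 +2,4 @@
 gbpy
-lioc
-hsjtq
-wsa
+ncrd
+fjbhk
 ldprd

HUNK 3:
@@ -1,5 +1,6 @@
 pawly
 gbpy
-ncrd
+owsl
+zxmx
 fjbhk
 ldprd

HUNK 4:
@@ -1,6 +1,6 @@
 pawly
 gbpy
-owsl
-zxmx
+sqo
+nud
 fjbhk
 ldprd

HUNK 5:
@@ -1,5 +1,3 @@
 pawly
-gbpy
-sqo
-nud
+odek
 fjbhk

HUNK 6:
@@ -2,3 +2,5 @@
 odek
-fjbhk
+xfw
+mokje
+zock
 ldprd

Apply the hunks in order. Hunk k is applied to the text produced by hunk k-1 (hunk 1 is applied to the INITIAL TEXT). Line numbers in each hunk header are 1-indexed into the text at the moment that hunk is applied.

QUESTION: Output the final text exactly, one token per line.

Answer: pawly
odek
xfw
mokje
zock
ldprd

Derivation:
Hunk 1: at line 1 remove [idvhu] add [lioc] -> 6 lines: pawly gbpy lioc hsjtq wsa ldprd
Hunk 2: at line 2 remove [lioc,hsjtq,wsa] add [ncrd,fjbhk] -> 5 lines: pawly gbpy ncrd fjbhk ldprd
Hunk 3: at line 1 remove [ncrd] add [owsl,zxmx] -> 6 lines: pawly gbpy owsl zxmx fjbhk ldprd
Hunk 4: at line 1 remove [owsl,zxmx] add [sqo,nud] -> 6 lines: pawly gbpy sqo nud fjbhk ldprd
Hunk 5: at line 1 remove [gbpy,sqo,nud] add [odek] -> 4 lines: pawly odek fjbhk ldprd
Hunk 6: at line 2 remove [fjbhk] add [xfw,mokje,zock] -> 6 lines: pawly odek xfw mokje zock ldprd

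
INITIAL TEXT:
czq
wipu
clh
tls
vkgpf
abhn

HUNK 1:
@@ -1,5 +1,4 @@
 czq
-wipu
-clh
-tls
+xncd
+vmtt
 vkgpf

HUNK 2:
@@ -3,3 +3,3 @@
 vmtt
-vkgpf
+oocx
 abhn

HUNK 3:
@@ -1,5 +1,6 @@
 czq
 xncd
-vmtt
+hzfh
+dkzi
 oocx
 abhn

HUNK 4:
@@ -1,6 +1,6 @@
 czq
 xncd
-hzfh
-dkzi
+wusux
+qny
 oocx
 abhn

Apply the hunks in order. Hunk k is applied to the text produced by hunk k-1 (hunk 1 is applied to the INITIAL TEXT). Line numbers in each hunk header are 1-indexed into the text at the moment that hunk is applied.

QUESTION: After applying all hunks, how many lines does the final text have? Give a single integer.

Answer: 6

Derivation:
Hunk 1: at line 1 remove [wipu,clh,tls] add [xncd,vmtt] -> 5 lines: czq xncd vmtt vkgpf abhn
Hunk 2: at line 3 remove [vkgpf] add [oocx] -> 5 lines: czq xncd vmtt oocx abhn
Hunk 3: at line 1 remove [vmtt] add [hzfh,dkzi] -> 6 lines: czq xncd hzfh dkzi oocx abhn
Hunk 4: at line 1 remove [hzfh,dkzi] add [wusux,qny] -> 6 lines: czq xncd wusux qny oocx abhn
Final line count: 6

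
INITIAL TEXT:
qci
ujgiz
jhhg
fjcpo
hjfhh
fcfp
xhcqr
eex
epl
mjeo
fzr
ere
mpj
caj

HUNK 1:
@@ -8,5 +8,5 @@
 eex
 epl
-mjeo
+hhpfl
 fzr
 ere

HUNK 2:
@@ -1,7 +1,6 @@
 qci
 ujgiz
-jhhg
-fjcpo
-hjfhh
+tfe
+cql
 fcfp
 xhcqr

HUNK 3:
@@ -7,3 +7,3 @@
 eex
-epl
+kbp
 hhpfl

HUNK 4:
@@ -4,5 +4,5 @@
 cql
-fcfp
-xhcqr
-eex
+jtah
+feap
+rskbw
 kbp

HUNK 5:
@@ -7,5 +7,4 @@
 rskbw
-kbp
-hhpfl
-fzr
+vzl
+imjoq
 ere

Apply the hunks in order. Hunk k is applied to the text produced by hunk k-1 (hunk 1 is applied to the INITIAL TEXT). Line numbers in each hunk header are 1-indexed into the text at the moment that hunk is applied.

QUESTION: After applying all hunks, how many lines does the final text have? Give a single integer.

Hunk 1: at line 8 remove [mjeo] add [hhpfl] -> 14 lines: qci ujgiz jhhg fjcpo hjfhh fcfp xhcqr eex epl hhpfl fzr ere mpj caj
Hunk 2: at line 1 remove [jhhg,fjcpo,hjfhh] add [tfe,cql] -> 13 lines: qci ujgiz tfe cql fcfp xhcqr eex epl hhpfl fzr ere mpj caj
Hunk 3: at line 7 remove [epl] add [kbp] -> 13 lines: qci ujgiz tfe cql fcfp xhcqr eex kbp hhpfl fzr ere mpj caj
Hunk 4: at line 4 remove [fcfp,xhcqr,eex] add [jtah,feap,rskbw] -> 13 lines: qci ujgiz tfe cql jtah feap rskbw kbp hhpfl fzr ere mpj caj
Hunk 5: at line 7 remove [kbp,hhpfl,fzr] add [vzl,imjoq] -> 12 lines: qci ujgiz tfe cql jtah feap rskbw vzl imjoq ere mpj caj
Final line count: 12

Answer: 12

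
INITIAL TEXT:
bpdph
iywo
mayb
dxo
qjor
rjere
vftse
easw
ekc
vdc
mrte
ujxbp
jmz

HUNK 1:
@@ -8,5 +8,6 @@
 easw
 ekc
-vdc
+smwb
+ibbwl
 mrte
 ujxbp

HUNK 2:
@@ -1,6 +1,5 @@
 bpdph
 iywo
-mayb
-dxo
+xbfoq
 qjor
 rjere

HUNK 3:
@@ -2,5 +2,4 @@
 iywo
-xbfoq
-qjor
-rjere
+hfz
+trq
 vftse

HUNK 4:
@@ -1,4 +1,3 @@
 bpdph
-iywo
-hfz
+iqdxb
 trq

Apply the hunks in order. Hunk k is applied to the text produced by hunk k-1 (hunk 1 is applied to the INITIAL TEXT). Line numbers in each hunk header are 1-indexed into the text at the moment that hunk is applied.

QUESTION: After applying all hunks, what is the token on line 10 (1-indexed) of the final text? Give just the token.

Answer: ujxbp

Derivation:
Hunk 1: at line 8 remove [vdc] add [smwb,ibbwl] -> 14 lines: bpdph iywo mayb dxo qjor rjere vftse easw ekc smwb ibbwl mrte ujxbp jmz
Hunk 2: at line 1 remove [mayb,dxo] add [xbfoq] -> 13 lines: bpdph iywo xbfoq qjor rjere vftse easw ekc smwb ibbwl mrte ujxbp jmz
Hunk 3: at line 2 remove [xbfoq,qjor,rjere] add [hfz,trq] -> 12 lines: bpdph iywo hfz trq vftse easw ekc smwb ibbwl mrte ujxbp jmz
Hunk 4: at line 1 remove [iywo,hfz] add [iqdxb] -> 11 lines: bpdph iqdxb trq vftse easw ekc smwb ibbwl mrte ujxbp jmz
Final line 10: ujxbp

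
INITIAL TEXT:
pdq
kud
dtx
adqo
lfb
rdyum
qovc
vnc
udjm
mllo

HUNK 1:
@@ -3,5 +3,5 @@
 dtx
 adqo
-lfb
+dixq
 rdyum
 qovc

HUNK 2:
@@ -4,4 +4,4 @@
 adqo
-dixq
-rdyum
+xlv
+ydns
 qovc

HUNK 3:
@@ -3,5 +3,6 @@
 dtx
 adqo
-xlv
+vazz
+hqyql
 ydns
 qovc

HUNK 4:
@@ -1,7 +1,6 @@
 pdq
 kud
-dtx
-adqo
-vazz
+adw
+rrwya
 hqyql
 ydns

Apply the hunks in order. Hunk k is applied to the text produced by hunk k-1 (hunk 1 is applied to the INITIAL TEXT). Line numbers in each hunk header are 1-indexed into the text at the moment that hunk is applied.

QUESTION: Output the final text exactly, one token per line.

Hunk 1: at line 3 remove [lfb] add [dixq] -> 10 lines: pdq kud dtx adqo dixq rdyum qovc vnc udjm mllo
Hunk 2: at line 4 remove [dixq,rdyum] add [xlv,ydns] -> 10 lines: pdq kud dtx adqo xlv ydns qovc vnc udjm mllo
Hunk 3: at line 3 remove [xlv] add [vazz,hqyql] -> 11 lines: pdq kud dtx adqo vazz hqyql ydns qovc vnc udjm mllo
Hunk 4: at line 1 remove [dtx,adqo,vazz] add [adw,rrwya] -> 10 lines: pdq kud adw rrwya hqyql ydns qovc vnc udjm mllo

Answer: pdq
kud
adw
rrwya
hqyql
ydns
qovc
vnc
udjm
mllo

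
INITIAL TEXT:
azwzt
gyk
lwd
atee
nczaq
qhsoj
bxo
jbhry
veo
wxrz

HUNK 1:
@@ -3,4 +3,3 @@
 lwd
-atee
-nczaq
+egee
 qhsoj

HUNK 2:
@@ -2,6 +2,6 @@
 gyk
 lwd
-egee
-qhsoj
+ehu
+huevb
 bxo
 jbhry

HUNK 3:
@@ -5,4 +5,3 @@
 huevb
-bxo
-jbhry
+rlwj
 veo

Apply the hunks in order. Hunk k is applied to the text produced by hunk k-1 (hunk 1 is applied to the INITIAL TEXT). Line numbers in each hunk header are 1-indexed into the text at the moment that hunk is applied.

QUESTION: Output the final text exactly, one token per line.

Answer: azwzt
gyk
lwd
ehu
huevb
rlwj
veo
wxrz

Derivation:
Hunk 1: at line 3 remove [atee,nczaq] add [egee] -> 9 lines: azwzt gyk lwd egee qhsoj bxo jbhry veo wxrz
Hunk 2: at line 2 remove [egee,qhsoj] add [ehu,huevb] -> 9 lines: azwzt gyk lwd ehu huevb bxo jbhry veo wxrz
Hunk 3: at line 5 remove [bxo,jbhry] add [rlwj] -> 8 lines: azwzt gyk lwd ehu huevb rlwj veo wxrz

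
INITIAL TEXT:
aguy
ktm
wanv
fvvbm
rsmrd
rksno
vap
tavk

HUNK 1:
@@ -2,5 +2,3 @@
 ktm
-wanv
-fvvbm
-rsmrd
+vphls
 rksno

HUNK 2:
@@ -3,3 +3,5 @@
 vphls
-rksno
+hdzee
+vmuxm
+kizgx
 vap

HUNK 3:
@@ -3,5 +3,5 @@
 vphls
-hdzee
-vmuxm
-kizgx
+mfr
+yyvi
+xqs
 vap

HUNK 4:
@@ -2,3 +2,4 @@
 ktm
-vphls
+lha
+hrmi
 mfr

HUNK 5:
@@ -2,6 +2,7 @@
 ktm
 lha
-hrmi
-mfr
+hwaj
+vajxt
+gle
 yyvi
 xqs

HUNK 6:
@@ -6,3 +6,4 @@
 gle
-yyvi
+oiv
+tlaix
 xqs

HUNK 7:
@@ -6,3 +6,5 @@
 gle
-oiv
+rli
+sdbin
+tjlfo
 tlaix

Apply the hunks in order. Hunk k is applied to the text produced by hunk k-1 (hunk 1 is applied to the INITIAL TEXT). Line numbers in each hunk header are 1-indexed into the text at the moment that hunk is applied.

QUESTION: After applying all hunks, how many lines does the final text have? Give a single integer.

Hunk 1: at line 2 remove [wanv,fvvbm,rsmrd] add [vphls] -> 6 lines: aguy ktm vphls rksno vap tavk
Hunk 2: at line 3 remove [rksno] add [hdzee,vmuxm,kizgx] -> 8 lines: aguy ktm vphls hdzee vmuxm kizgx vap tavk
Hunk 3: at line 3 remove [hdzee,vmuxm,kizgx] add [mfr,yyvi,xqs] -> 8 lines: aguy ktm vphls mfr yyvi xqs vap tavk
Hunk 4: at line 2 remove [vphls] add [lha,hrmi] -> 9 lines: aguy ktm lha hrmi mfr yyvi xqs vap tavk
Hunk 5: at line 2 remove [hrmi,mfr] add [hwaj,vajxt,gle] -> 10 lines: aguy ktm lha hwaj vajxt gle yyvi xqs vap tavk
Hunk 6: at line 6 remove [yyvi] add [oiv,tlaix] -> 11 lines: aguy ktm lha hwaj vajxt gle oiv tlaix xqs vap tavk
Hunk 7: at line 6 remove [oiv] add [rli,sdbin,tjlfo] -> 13 lines: aguy ktm lha hwaj vajxt gle rli sdbin tjlfo tlaix xqs vap tavk
Final line count: 13

Answer: 13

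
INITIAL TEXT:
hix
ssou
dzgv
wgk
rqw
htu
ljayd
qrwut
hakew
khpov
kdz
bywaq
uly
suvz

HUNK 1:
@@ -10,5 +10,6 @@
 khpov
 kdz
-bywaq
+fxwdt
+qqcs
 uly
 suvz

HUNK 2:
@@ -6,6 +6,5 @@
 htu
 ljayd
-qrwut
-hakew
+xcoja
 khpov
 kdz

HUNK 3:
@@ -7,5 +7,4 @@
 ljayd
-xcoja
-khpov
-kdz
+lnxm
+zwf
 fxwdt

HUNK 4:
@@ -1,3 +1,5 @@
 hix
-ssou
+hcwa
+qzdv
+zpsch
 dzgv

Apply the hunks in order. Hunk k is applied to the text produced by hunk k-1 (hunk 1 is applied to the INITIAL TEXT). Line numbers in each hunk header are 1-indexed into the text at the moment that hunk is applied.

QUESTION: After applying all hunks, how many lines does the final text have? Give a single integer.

Hunk 1: at line 10 remove [bywaq] add [fxwdt,qqcs] -> 15 lines: hix ssou dzgv wgk rqw htu ljayd qrwut hakew khpov kdz fxwdt qqcs uly suvz
Hunk 2: at line 6 remove [qrwut,hakew] add [xcoja] -> 14 lines: hix ssou dzgv wgk rqw htu ljayd xcoja khpov kdz fxwdt qqcs uly suvz
Hunk 3: at line 7 remove [xcoja,khpov,kdz] add [lnxm,zwf] -> 13 lines: hix ssou dzgv wgk rqw htu ljayd lnxm zwf fxwdt qqcs uly suvz
Hunk 4: at line 1 remove [ssou] add [hcwa,qzdv,zpsch] -> 15 lines: hix hcwa qzdv zpsch dzgv wgk rqw htu ljayd lnxm zwf fxwdt qqcs uly suvz
Final line count: 15

Answer: 15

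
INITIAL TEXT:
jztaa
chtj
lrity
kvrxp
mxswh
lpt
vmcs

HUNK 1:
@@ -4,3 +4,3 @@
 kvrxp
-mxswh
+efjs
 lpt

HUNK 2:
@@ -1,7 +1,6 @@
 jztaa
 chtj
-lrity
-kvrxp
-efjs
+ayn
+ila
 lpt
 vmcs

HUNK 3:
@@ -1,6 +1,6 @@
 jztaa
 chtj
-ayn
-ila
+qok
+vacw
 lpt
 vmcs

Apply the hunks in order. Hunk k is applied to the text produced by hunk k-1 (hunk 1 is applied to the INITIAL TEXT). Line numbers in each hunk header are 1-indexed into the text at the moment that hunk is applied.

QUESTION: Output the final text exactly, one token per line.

Hunk 1: at line 4 remove [mxswh] add [efjs] -> 7 lines: jztaa chtj lrity kvrxp efjs lpt vmcs
Hunk 2: at line 1 remove [lrity,kvrxp,efjs] add [ayn,ila] -> 6 lines: jztaa chtj ayn ila lpt vmcs
Hunk 3: at line 1 remove [ayn,ila] add [qok,vacw] -> 6 lines: jztaa chtj qok vacw lpt vmcs

Answer: jztaa
chtj
qok
vacw
lpt
vmcs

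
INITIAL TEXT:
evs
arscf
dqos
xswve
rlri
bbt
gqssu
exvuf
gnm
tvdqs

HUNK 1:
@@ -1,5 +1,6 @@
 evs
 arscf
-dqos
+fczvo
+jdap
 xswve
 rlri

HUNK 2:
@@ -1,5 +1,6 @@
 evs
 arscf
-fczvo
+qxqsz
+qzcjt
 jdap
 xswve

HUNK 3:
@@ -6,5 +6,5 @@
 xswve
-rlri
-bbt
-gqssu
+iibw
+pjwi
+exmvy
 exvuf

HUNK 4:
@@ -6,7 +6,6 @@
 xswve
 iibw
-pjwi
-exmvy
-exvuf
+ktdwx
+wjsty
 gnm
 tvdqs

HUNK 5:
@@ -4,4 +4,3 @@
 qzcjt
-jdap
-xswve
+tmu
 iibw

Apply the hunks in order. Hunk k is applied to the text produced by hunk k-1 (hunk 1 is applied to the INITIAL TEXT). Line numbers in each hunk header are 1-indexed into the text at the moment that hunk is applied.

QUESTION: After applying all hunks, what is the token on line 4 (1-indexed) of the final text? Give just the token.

Answer: qzcjt

Derivation:
Hunk 1: at line 1 remove [dqos] add [fczvo,jdap] -> 11 lines: evs arscf fczvo jdap xswve rlri bbt gqssu exvuf gnm tvdqs
Hunk 2: at line 1 remove [fczvo] add [qxqsz,qzcjt] -> 12 lines: evs arscf qxqsz qzcjt jdap xswve rlri bbt gqssu exvuf gnm tvdqs
Hunk 3: at line 6 remove [rlri,bbt,gqssu] add [iibw,pjwi,exmvy] -> 12 lines: evs arscf qxqsz qzcjt jdap xswve iibw pjwi exmvy exvuf gnm tvdqs
Hunk 4: at line 6 remove [pjwi,exmvy,exvuf] add [ktdwx,wjsty] -> 11 lines: evs arscf qxqsz qzcjt jdap xswve iibw ktdwx wjsty gnm tvdqs
Hunk 5: at line 4 remove [jdap,xswve] add [tmu] -> 10 lines: evs arscf qxqsz qzcjt tmu iibw ktdwx wjsty gnm tvdqs
Final line 4: qzcjt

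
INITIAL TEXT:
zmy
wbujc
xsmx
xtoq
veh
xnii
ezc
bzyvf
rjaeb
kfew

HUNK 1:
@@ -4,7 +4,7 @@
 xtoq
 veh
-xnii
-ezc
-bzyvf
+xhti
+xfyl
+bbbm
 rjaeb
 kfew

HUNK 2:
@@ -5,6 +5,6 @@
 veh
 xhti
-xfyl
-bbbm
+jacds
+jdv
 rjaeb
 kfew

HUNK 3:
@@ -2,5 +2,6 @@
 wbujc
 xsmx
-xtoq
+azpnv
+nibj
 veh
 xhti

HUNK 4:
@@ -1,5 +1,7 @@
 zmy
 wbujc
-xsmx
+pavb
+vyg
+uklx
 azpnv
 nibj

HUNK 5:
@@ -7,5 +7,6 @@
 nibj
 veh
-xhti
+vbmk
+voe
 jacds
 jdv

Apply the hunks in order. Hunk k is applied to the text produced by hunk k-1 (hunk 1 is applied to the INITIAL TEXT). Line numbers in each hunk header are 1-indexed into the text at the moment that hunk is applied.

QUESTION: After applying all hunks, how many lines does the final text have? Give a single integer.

Answer: 14

Derivation:
Hunk 1: at line 4 remove [xnii,ezc,bzyvf] add [xhti,xfyl,bbbm] -> 10 lines: zmy wbujc xsmx xtoq veh xhti xfyl bbbm rjaeb kfew
Hunk 2: at line 5 remove [xfyl,bbbm] add [jacds,jdv] -> 10 lines: zmy wbujc xsmx xtoq veh xhti jacds jdv rjaeb kfew
Hunk 3: at line 2 remove [xtoq] add [azpnv,nibj] -> 11 lines: zmy wbujc xsmx azpnv nibj veh xhti jacds jdv rjaeb kfew
Hunk 4: at line 1 remove [xsmx] add [pavb,vyg,uklx] -> 13 lines: zmy wbujc pavb vyg uklx azpnv nibj veh xhti jacds jdv rjaeb kfew
Hunk 5: at line 7 remove [xhti] add [vbmk,voe] -> 14 lines: zmy wbujc pavb vyg uklx azpnv nibj veh vbmk voe jacds jdv rjaeb kfew
Final line count: 14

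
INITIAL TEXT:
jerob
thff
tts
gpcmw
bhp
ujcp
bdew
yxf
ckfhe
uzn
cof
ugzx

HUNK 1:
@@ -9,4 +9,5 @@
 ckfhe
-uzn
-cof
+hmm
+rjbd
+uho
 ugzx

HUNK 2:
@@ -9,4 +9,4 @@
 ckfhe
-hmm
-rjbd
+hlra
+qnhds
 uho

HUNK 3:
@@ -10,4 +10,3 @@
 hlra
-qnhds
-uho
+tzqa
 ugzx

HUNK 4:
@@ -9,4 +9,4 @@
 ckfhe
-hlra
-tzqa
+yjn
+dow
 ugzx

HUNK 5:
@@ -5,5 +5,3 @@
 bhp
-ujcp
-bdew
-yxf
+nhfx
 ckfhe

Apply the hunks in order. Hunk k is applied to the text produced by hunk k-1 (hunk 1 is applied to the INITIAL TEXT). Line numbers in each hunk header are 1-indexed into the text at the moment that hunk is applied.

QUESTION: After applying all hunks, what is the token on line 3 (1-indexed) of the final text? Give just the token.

Hunk 1: at line 9 remove [uzn,cof] add [hmm,rjbd,uho] -> 13 lines: jerob thff tts gpcmw bhp ujcp bdew yxf ckfhe hmm rjbd uho ugzx
Hunk 2: at line 9 remove [hmm,rjbd] add [hlra,qnhds] -> 13 lines: jerob thff tts gpcmw bhp ujcp bdew yxf ckfhe hlra qnhds uho ugzx
Hunk 3: at line 10 remove [qnhds,uho] add [tzqa] -> 12 lines: jerob thff tts gpcmw bhp ujcp bdew yxf ckfhe hlra tzqa ugzx
Hunk 4: at line 9 remove [hlra,tzqa] add [yjn,dow] -> 12 lines: jerob thff tts gpcmw bhp ujcp bdew yxf ckfhe yjn dow ugzx
Hunk 5: at line 5 remove [ujcp,bdew,yxf] add [nhfx] -> 10 lines: jerob thff tts gpcmw bhp nhfx ckfhe yjn dow ugzx
Final line 3: tts

Answer: tts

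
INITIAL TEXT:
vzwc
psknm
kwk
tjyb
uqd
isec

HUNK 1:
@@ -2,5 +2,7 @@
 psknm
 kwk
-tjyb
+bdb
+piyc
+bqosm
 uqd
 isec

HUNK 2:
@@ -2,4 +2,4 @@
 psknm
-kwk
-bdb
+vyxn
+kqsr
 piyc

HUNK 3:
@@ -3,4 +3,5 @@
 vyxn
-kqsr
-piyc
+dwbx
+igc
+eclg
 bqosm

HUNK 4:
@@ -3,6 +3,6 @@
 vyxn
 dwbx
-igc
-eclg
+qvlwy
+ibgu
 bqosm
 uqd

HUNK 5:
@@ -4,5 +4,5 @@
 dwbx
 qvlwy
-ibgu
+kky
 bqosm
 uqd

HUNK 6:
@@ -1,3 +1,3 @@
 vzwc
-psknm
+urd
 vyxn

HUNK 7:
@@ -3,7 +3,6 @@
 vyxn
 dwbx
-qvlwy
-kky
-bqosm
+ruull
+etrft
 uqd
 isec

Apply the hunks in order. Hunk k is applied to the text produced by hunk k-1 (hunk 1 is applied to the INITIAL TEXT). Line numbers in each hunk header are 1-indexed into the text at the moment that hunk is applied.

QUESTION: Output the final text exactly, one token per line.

Hunk 1: at line 2 remove [tjyb] add [bdb,piyc,bqosm] -> 8 lines: vzwc psknm kwk bdb piyc bqosm uqd isec
Hunk 2: at line 2 remove [kwk,bdb] add [vyxn,kqsr] -> 8 lines: vzwc psknm vyxn kqsr piyc bqosm uqd isec
Hunk 3: at line 3 remove [kqsr,piyc] add [dwbx,igc,eclg] -> 9 lines: vzwc psknm vyxn dwbx igc eclg bqosm uqd isec
Hunk 4: at line 3 remove [igc,eclg] add [qvlwy,ibgu] -> 9 lines: vzwc psknm vyxn dwbx qvlwy ibgu bqosm uqd isec
Hunk 5: at line 4 remove [ibgu] add [kky] -> 9 lines: vzwc psknm vyxn dwbx qvlwy kky bqosm uqd isec
Hunk 6: at line 1 remove [psknm] add [urd] -> 9 lines: vzwc urd vyxn dwbx qvlwy kky bqosm uqd isec
Hunk 7: at line 3 remove [qvlwy,kky,bqosm] add [ruull,etrft] -> 8 lines: vzwc urd vyxn dwbx ruull etrft uqd isec

Answer: vzwc
urd
vyxn
dwbx
ruull
etrft
uqd
isec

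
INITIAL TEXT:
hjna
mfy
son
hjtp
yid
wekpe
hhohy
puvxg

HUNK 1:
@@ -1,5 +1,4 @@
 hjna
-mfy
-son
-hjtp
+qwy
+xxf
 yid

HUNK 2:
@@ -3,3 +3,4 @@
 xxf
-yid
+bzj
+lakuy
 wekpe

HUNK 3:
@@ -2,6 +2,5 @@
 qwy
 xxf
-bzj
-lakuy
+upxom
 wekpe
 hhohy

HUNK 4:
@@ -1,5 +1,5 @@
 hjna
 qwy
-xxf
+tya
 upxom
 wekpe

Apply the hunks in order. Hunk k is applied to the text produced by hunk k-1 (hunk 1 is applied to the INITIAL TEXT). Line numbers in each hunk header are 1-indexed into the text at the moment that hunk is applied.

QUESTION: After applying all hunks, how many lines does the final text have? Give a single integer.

Answer: 7

Derivation:
Hunk 1: at line 1 remove [mfy,son,hjtp] add [qwy,xxf] -> 7 lines: hjna qwy xxf yid wekpe hhohy puvxg
Hunk 2: at line 3 remove [yid] add [bzj,lakuy] -> 8 lines: hjna qwy xxf bzj lakuy wekpe hhohy puvxg
Hunk 3: at line 2 remove [bzj,lakuy] add [upxom] -> 7 lines: hjna qwy xxf upxom wekpe hhohy puvxg
Hunk 4: at line 1 remove [xxf] add [tya] -> 7 lines: hjna qwy tya upxom wekpe hhohy puvxg
Final line count: 7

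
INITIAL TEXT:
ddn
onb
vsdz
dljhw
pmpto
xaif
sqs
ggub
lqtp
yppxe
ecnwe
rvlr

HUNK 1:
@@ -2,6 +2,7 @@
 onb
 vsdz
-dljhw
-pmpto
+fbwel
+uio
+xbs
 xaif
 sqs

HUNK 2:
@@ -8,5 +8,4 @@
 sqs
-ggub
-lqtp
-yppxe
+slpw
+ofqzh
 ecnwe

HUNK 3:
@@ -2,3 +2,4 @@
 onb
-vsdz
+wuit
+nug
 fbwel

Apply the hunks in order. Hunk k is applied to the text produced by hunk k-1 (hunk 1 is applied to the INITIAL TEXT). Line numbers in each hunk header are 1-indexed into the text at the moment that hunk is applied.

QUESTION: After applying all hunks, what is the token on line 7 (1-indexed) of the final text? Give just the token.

Hunk 1: at line 2 remove [dljhw,pmpto] add [fbwel,uio,xbs] -> 13 lines: ddn onb vsdz fbwel uio xbs xaif sqs ggub lqtp yppxe ecnwe rvlr
Hunk 2: at line 8 remove [ggub,lqtp,yppxe] add [slpw,ofqzh] -> 12 lines: ddn onb vsdz fbwel uio xbs xaif sqs slpw ofqzh ecnwe rvlr
Hunk 3: at line 2 remove [vsdz] add [wuit,nug] -> 13 lines: ddn onb wuit nug fbwel uio xbs xaif sqs slpw ofqzh ecnwe rvlr
Final line 7: xbs

Answer: xbs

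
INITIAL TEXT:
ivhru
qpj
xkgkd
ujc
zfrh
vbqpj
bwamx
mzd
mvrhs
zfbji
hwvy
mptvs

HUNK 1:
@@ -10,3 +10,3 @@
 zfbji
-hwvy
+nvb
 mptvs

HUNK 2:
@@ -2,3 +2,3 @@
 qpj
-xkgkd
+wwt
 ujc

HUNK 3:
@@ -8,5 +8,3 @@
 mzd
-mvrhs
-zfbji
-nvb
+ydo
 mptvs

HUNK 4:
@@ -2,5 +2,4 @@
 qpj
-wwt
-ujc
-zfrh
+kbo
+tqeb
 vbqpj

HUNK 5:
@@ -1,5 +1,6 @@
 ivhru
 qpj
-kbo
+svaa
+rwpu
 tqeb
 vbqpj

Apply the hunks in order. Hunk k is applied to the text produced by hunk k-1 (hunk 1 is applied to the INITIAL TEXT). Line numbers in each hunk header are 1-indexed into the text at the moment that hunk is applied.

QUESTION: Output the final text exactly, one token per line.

Answer: ivhru
qpj
svaa
rwpu
tqeb
vbqpj
bwamx
mzd
ydo
mptvs

Derivation:
Hunk 1: at line 10 remove [hwvy] add [nvb] -> 12 lines: ivhru qpj xkgkd ujc zfrh vbqpj bwamx mzd mvrhs zfbji nvb mptvs
Hunk 2: at line 2 remove [xkgkd] add [wwt] -> 12 lines: ivhru qpj wwt ujc zfrh vbqpj bwamx mzd mvrhs zfbji nvb mptvs
Hunk 3: at line 8 remove [mvrhs,zfbji,nvb] add [ydo] -> 10 lines: ivhru qpj wwt ujc zfrh vbqpj bwamx mzd ydo mptvs
Hunk 4: at line 2 remove [wwt,ujc,zfrh] add [kbo,tqeb] -> 9 lines: ivhru qpj kbo tqeb vbqpj bwamx mzd ydo mptvs
Hunk 5: at line 1 remove [kbo] add [svaa,rwpu] -> 10 lines: ivhru qpj svaa rwpu tqeb vbqpj bwamx mzd ydo mptvs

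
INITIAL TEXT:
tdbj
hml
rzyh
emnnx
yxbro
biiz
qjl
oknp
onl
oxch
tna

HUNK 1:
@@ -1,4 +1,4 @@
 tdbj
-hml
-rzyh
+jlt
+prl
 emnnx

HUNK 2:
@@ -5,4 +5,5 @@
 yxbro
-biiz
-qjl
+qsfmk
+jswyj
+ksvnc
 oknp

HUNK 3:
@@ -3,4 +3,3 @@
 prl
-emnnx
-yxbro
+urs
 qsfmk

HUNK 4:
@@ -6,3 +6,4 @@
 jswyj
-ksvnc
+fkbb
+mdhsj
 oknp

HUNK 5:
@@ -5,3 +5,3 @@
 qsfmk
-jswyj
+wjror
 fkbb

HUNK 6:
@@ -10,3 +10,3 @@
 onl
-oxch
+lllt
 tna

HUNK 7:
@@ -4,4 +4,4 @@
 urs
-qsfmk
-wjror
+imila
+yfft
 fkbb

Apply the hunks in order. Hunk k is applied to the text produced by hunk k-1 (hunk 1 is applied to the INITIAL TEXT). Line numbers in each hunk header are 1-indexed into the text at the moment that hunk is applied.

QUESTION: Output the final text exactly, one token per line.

Answer: tdbj
jlt
prl
urs
imila
yfft
fkbb
mdhsj
oknp
onl
lllt
tna

Derivation:
Hunk 1: at line 1 remove [hml,rzyh] add [jlt,prl] -> 11 lines: tdbj jlt prl emnnx yxbro biiz qjl oknp onl oxch tna
Hunk 2: at line 5 remove [biiz,qjl] add [qsfmk,jswyj,ksvnc] -> 12 lines: tdbj jlt prl emnnx yxbro qsfmk jswyj ksvnc oknp onl oxch tna
Hunk 3: at line 3 remove [emnnx,yxbro] add [urs] -> 11 lines: tdbj jlt prl urs qsfmk jswyj ksvnc oknp onl oxch tna
Hunk 4: at line 6 remove [ksvnc] add [fkbb,mdhsj] -> 12 lines: tdbj jlt prl urs qsfmk jswyj fkbb mdhsj oknp onl oxch tna
Hunk 5: at line 5 remove [jswyj] add [wjror] -> 12 lines: tdbj jlt prl urs qsfmk wjror fkbb mdhsj oknp onl oxch tna
Hunk 6: at line 10 remove [oxch] add [lllt] -> 12 lines: tdbj jlt prl urs qsfmk wjror fkbb mdhsj oknp onl lllt tna
Hunk 7: at line 4 remove [qsfmk,wjror] add [imila,yfft] -> 12 lines: tdbj jlt prl urs imila yfft fkbb mdhsj oknp onl lllt tna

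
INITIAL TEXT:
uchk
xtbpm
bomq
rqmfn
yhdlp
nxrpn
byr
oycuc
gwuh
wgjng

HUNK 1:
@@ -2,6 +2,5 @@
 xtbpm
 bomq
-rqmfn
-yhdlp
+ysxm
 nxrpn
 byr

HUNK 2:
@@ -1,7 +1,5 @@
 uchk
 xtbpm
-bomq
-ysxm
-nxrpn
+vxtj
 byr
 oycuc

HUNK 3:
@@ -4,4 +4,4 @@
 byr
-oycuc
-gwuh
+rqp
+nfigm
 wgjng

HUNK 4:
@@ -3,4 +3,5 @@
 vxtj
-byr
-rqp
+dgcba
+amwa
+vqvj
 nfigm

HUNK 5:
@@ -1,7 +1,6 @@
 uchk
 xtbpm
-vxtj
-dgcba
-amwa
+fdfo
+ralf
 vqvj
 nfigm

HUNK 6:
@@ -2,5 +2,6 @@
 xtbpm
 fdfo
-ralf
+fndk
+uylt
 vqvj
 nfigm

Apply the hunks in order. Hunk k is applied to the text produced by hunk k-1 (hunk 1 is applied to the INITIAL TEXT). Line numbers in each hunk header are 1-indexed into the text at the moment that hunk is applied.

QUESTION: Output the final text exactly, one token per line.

Hunk 1: at line 2 remove [rqmfn,yhdlp] add [ysxm] -> 9 lines: uchk xtbpm bomq ysxm nxrpn byr oycuc gwuh wgjng
Hunk 2: at line 1 remove [bomq,ysxm,nxrpn] add [vxtj] -> 7 lines: uchk xtbpm vxtj byr oycuc gwuh wgjng
Hunk 3: at line 4 remove [oycuc,gwuh] add [rqp,nfigm] -> 7 lines: uchk xtbpm vxtj byr rqp nfigm wgjng
Hunk 4: at line 3 remove [byr,rqp] add [dgcba,amwa,vqvj] -> 8 lines: uchk xtbpm vxtj dgcba amwa vqvj nfigm wgjng
Hunk 5: at line 1 remove [vxtj,dgcba,amwa] add [fdfo,ralf] -> 7 lines: uchk xtbpm fdfo ralf vqvj nfigm wgjng
Hunk 6: at line 2 remove [ralf] add [fndk,uylt] -> 8 lines: uchk xtbpm fdfo fndk uylt vqvj nfigm wgjng

Answer: uchk
xtbpm
fdfo
fndk
uylt
vqvj
nfigm
wgjng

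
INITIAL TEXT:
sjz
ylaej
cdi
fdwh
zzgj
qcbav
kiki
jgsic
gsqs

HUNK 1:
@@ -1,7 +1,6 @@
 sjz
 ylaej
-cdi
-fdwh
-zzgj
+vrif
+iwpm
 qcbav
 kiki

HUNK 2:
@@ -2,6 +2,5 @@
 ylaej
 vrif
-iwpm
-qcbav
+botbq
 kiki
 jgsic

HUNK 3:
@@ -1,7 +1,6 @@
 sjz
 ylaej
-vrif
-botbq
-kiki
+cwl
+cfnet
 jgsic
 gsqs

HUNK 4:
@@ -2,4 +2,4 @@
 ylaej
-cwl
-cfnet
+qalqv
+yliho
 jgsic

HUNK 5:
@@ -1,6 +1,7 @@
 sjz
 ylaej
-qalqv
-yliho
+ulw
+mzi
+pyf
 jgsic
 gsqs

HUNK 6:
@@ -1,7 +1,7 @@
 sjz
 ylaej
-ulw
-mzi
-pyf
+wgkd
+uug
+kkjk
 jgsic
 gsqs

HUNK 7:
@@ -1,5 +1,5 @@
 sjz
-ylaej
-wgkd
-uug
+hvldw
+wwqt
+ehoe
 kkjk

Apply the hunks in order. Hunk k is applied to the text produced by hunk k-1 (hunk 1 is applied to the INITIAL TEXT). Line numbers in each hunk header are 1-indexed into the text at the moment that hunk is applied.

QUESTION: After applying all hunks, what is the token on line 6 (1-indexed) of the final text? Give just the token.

Hunk 1: at line 1 remove [cdi,fdwh,zzgj] add [vrif,iwpm] -> 8 lines: sjz ylaej vrif iwpm qcbav kiki jgsic gsqs
Hunk 2: at line 2 remove [iwpm,qcbav] add [botbq] -> 7 lines: sjz ylaej vrif botbq kiki jgsic gsqs
Hunk 3: at line 1 remove [vrif,botbq,kiki] add [cwl,cfnet] -> 6 lines: sjz ylaej cwl cfnet jgsic gsqs
Hunk 4: at line 2 remove [cwl,cfnet] add [qalqv,yliho] -> 6 lines: sjz ylaej qalqv yliho jgsic gsqs
Hunk 5: at line 1 remove [qalqv,yliho] add [ulw,mzi,pyf] -> 7 lines: sjz ylaej ulw mzi pyf jgsic gsqs
Hunk 6: at line 1 remove [ulw,mzi,pyf] add [wgkd,uug,kkjk] -> 7 lines: sjz ylaej wgkd uug kkjk jgsic gsqs
Hunk 7: at line 1 remove [ylaej,wgkd,uug] add [hvldw,wwqt,ehoe] -> 7 lines: sjz hvldw wwqt ehoe kkjk jgsic gsqs
Final line 6: jgsic

Answer: jgsic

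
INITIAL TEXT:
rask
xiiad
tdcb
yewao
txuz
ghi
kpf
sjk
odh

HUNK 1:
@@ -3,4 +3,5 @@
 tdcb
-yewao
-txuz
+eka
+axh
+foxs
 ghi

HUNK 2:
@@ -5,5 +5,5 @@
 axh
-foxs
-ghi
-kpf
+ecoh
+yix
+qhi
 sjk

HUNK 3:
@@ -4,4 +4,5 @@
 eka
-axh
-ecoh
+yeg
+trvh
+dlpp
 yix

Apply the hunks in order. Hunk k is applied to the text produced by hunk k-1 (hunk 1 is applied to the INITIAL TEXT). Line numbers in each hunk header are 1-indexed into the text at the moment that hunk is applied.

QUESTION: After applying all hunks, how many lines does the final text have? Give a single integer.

Hunk 1: at line 3 remove [yewao,txuz] add [eka,axh,foxs] -> 10 lines: rask xiiad tdcb eka axh foxs ghi kpf sjk odh
Hunk 2: at line 5 remove [foxs,ghi,kpf] add [ecoh,yix,qhi] -> 10 lines: rask xiiad tdcb eka axh ecoh yix qhi sjk odh
Hunk 3: at line 4 remove [axh,ecoh] add [yeg,trvh,dlpp] -> 11 lines: rask xiiad tdcb eka yeg trvh dlpp yix qhi sjk odh
Final line count: 11

Answer: 11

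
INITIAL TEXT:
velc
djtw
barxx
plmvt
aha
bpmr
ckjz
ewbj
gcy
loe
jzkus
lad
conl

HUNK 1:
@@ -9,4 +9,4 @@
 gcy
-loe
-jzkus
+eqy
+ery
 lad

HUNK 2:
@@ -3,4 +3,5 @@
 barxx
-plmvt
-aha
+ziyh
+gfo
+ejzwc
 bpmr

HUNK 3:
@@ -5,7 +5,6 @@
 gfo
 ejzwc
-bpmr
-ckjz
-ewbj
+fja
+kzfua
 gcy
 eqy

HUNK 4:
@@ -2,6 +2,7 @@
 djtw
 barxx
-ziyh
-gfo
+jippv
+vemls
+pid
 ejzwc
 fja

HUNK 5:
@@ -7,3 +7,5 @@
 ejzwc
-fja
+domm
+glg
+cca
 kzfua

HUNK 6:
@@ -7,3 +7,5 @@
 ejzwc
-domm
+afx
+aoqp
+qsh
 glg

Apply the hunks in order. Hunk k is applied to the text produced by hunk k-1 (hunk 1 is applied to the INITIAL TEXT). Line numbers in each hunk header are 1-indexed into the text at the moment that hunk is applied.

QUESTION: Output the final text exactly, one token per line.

Hunk 1: at line 9 remove [loe,jzkus] add [eqy,ery] -> 13 lines: velc djtw barxx plmvt aha bpmr ckjz ewbj gcy eqy ery lad conl
Hunk 2: at line 3 remove [plmvt,aha] add [ziyh,gfo,ejzwc] -> 14 lines: velc djtw barxx ziyh gfo ejzwc bpmr ckjz ewbj gcy eqy ery lad conl
Hunk 3: at line 5 remove [bpmr,ckjz,ewbj] add [fja,kzfua] -> 13 lines: velc djtw barxx ziyh gfo ejzwc fja kzfua gcy eqy ery lad conl
Hunk 4: at line 2 remove [ziyh,gfo] add [jippv,vemls,pid] -> 14 lines: velc djtw barxx jippv vemls pid ejzwc fja kzfua gcy eqy ery lad conl
Hunk 5: at line 7 remove [fja] add [domm,glg,cca] -> 16 lines: velc djtw barxx jippv vemls pid ejzwc domm glg cca kzfua gcy eqy ery lad conl
Hunk 6: at line 7 remove [domm] add [afx,aoqp,qsh] -> 18 lines: velc djtw barxx jippv vemls pid ejzwc afx aoqp qsh glg cca kzfua gcy eqy ery lad conl

Answer: velc
djtw
barxx
jippv
vemls
pid
ejzwc
afx
aoqp
qsh
glg
cca
kzfua
gcy
eqy
ery
lad
conl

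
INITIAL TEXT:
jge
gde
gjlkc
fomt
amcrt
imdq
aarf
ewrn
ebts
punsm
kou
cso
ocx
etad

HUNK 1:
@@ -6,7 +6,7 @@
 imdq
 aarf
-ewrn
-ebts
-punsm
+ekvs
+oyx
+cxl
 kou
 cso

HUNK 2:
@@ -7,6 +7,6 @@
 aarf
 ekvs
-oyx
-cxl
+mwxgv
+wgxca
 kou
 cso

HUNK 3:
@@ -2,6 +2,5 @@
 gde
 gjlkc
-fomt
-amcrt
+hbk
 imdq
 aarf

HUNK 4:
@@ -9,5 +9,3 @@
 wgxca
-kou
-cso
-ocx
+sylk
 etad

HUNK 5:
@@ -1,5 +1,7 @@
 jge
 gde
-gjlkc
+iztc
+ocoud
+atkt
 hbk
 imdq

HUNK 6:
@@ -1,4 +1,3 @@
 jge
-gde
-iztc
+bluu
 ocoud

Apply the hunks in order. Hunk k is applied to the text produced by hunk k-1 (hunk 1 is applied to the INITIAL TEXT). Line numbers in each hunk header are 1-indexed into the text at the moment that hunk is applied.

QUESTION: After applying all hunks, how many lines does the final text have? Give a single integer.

Answer: 12

Derivation:
Hunk 1: at line 6 remove [ewrn,ebts,punsm] add [ekvs,oyx,cxl] -> 14 lines: jge gde gjlkc fomt amcrt imdq aarf ekvs oyx cxl kou cso ocx etad
Hunk 2: at line 7 remove [oyx,cxl] add [mwxgv,wgxca] -> 14 lines: jge gde gjlkc fomt amcrt imdq aarf ekvs mwxgv wgxca kou cso ocx etad
Hunk 3: at line 2 remove [fomt,amcrt] add [hbk] -> 13 lines: jge gde gjlkc hbk imdq aarf ekvs mwxgv wgxca kou cso ocx etad
Hunk 4: at line 9 remove [kou,cso,ocx] add [sylk] -> 11 lines: jge gde gjlkc hbk imdq aarf ekvs mwxgv wgxca sylk etad
Hunk 5: at line 1 remove [gjlkc] add [iztc,ocoud,atkt] -> 13 lines: jge gde iztc ocoud atkt hbk imdq aarf ekvs mwxgv wgxca sylk etad
Hunk 6: at line 1 remove [gde,iztc] add [bluu] -> 12 lines: jge bluu ocoud atkt hbk imdq aarf ekvs mwxgv wgxca sylk etad
Final line count: 12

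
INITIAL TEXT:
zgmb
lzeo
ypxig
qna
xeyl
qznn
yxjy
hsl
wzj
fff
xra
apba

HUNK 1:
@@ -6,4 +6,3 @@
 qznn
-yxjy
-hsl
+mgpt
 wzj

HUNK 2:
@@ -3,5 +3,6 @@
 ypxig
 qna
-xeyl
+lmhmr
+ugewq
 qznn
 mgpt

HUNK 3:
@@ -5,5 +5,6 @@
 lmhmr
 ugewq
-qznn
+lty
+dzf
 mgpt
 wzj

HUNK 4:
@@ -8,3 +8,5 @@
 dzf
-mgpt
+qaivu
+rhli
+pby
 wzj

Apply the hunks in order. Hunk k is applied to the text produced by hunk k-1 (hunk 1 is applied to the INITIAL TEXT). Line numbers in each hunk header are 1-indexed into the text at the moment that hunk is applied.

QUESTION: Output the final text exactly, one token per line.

Answer: zgmb
lzeo
ypxig
qna
lmhmr
ugewq
lty
dzf
qaivu
rhli
pby
wzj
fff
xra
apba

Derivation:
Hunk 1: at line 6 remove [yxjy,hsl] add [mgpt] -> 11 lines: zgmb lzeo ypxig qna xeyl qznn mgpt wzj fff xra apba
Hunk 2: at line 3 remove [xeyl] add [lmhmr,ugewq] -> 12 lines: zgmb lzeo ypxig qna lmhmr ugewq qznn mgpt wzj fff xra apba
Hunk 3: at line 5 remove [qznn] add [lty,dzf] -> 13 lines: zgmb lzeo ypxig qna lmhmr ugewq lty dzf mgpt wzj fff xra apba
Hunk 4: at line 8 remove [mgpt] add [qaivu,rhli,pby] -> 15 lines: zgmb lzeo ypxig qna lmhmr ugewq lty dzf qaivu rhli pby wzj fff xra apba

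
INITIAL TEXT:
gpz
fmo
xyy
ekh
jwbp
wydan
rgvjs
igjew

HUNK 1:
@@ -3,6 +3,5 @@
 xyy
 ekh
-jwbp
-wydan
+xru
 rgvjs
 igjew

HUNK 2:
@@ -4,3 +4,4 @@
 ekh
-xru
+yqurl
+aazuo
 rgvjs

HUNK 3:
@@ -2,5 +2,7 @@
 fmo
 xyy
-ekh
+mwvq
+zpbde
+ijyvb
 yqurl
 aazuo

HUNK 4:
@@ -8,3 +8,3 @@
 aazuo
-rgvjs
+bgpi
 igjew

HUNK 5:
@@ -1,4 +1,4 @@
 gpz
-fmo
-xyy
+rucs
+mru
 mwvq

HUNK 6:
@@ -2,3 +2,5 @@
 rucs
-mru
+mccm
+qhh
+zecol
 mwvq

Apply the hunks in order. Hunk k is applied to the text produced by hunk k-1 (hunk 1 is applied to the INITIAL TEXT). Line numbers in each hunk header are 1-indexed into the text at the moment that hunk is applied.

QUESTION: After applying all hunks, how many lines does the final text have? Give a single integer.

Answer: 12

Derivation:
Hunk 1: at line 3 remove [jwbp,wydan] add [xru] -> 7 lines: gpz fmo xyy ekh xru rgvjs igjew
Hunk 2: at line 4 remove [xru] add [yqurl,aazuo] -> 8 lines: gpz fmo xyy ekh yqurl aazuo rgvjs igjew
Hunk 3: at line 2 remove [ekh] add [mwvq,zpbde,ijyvb] -> 10 lines: gpz fmo xyy mwvq zpbde ijyvb yqurl aazuo rgvjs igjew
Hunk 4: at line 8 remove [rgvjs] add [bgpi] -> 10 lines: gpz fmo xyy mwvq zpbde ijyvb yqurl aazuo bgpi igjew
Hunk 5: at line 1 remove [fmo,xyy] add [rucs,mru] -> 10 lines: gpz rucs mru mwvq zpbde ijyvb yqurl aazuo bgpi igjew
Hunk 6: at line 2 remove [mru] add [mccm,qhh,zecol] -> 12 lines: gpz rucs mccm qhh zecol mwvq zpbde ijyvb yqurl aazuo bgpi igjew
Final line count: 12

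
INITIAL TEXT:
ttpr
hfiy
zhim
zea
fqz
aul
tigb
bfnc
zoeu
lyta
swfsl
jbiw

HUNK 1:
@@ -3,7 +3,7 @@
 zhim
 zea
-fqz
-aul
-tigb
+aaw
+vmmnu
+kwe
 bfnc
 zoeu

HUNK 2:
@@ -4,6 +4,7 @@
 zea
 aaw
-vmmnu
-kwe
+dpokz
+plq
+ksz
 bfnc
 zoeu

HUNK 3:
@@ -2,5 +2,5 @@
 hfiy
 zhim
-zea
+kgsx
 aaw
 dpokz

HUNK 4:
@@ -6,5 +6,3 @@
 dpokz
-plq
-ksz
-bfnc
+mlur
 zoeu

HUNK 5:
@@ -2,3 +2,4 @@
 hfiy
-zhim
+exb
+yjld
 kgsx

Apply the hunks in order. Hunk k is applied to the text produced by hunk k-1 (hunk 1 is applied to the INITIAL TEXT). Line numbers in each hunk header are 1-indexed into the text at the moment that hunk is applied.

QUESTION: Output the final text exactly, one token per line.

Hunk 1: at line 3 remove [fqz,aul,tigb] add [aaw,vmmnu,kwe] -> 12 lines: ttpr hfiy zhim zea aaw vmmnu kwe bfnc zoeu lyta swfsl jbiw
Hunk 2: at line 4 remove [vmmnu,kwe] add [dpokz,plq,ksz] -> 13 lines: ttpr hfiy zhim zea aaw dpokz plq ksz bfnc zoeu lyta swfsl jbiw
Hunk 3: at line 2 remove [zea] add [kgsx] -> 13 lines: ttpr hfiy zhim kgsx aaw dpokz plq ksz bfnc zoeu lyta swfsl jbiw
Hunk 4: at line 6 remove [plq,ksz,bfnc] add [mlur] -> 11 lines: ttpr hfiy zhim kgsx aaw dpokz mlur zoeu lyta swfsl jbiw
Hunk 5: at line 2 remove [zhim] add [exb,yjld] -> 12 lines: ttpr hfiy exb yjld kgsx aaw dpokz mlur zoeu lyta swfsl jbiw

Answer: ttpr
hfiy
exb
yjld
kgsx
aaw
dpokz
mlur
zoeu
lyta
swfsl
jbiw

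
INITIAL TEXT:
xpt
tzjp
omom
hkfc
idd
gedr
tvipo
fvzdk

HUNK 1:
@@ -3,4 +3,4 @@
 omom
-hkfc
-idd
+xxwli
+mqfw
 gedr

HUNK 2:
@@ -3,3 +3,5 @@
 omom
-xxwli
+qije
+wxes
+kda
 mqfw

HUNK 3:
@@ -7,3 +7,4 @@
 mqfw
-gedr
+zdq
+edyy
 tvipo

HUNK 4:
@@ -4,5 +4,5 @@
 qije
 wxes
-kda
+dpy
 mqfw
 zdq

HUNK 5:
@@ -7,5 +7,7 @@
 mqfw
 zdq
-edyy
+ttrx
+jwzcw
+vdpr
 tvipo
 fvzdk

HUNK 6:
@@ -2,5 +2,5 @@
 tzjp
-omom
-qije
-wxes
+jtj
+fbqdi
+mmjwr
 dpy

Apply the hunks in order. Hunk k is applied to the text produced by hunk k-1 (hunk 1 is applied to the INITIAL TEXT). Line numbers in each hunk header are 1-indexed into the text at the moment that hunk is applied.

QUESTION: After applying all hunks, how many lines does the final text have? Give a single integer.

Hunk 1: at line 3 remove [hkfc,idd] add [xxwli,mqfw] -> 8 lines: xpt tzjp omom xxwli mqfw gedr tvipo fvzdk
Hunk 2: at line 3 remove [xxwli] add [qije,wxes,kda] -> 10 lines: xpt tzjp omom qije wxes kda mqfw gedr tvipo fvzdk
Hunk 3: at line 7 remove [gedr] add [zdq,edyy] -> 11 lines: xpt tzjp omom qije wxes kda mqfw zdq edyy tvipo fvzdk
Hunk 4: at line 4 remove [kda] add [dpy] -> 11 lines: xpt tzjp omom qije wxes dpy mqfw zdq edyy tvipo fvzdk
Hunk 5: at line 7 remove [edyy] add [ttrx,jwzcw,vdpr] -> 13 lines: xpt tzjp omom qije wxes dpy mqfw zdq ttrx jwzcw vdpr tvipo fvzdk
Hunk 6: at line 2 remove [omom,qije,wxes] add [jtj,fbqdi,mmjwr] -> 13 lines: xpt tzjp jtj fbqdi mmjwr dpy mqfw zdq ttrx jwzcw vdpr tvipo fvzdk
Final line count: 13

Answer: 13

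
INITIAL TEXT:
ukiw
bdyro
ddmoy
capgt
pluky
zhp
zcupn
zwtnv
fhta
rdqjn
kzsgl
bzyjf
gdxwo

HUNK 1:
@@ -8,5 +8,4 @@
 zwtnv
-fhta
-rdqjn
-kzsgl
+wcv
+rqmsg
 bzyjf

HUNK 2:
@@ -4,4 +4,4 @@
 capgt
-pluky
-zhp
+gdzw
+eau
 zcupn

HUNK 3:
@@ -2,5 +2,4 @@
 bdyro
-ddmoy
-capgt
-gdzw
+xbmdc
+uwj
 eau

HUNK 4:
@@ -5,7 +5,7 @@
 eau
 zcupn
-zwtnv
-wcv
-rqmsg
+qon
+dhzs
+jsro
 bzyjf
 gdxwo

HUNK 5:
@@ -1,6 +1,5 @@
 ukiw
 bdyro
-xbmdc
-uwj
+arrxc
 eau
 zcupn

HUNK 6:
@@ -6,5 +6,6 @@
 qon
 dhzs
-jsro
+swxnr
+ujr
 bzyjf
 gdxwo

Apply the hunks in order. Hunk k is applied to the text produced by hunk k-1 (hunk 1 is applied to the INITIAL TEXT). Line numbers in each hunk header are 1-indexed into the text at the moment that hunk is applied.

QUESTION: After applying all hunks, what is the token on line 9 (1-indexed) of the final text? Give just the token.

Hunk 1: at line 8 remove [fhta,rdqjn,kzsgl] add [wcv,rqmsg] -> 12 lines: ukiw bdyro ddmoy capgt pluky zhp zcupn zwtnv wcv rqmsg bzyjf gdxwo
Hunk 2: at line 4 remove [pluky,zhp] add [gdzw,eau] -> 12 lines: ukiw bdyro ddmoy capgt gdzw eau zcupn zwtnv wcv rqmsg bzyjf gdxwo
Hunk 3: at line 2 remove [ddmoy,capgt,gdzw] add [xbmdc,uwj] -> 11 lines: ukiw bdyro xbmdc uwj eau zcupn zwtnv wcv rqmsg bzyjf gdxwo
Hunk 4: at line 5 remove [zwtnv,wcv,rqmsg] add [qon,dhzs,jsro] -> 11 lines: ukiw bdyro xbmdc uwj eau zcupn qon dhzs jsro bzyjf gdxwo
Hunk 5: at line 1 remove [xbmdc,uwj] add [arrxc] -> 10 lines: ukiw bdyro arrxc eau zcupn qon dhzs jsro bzyjf gdxwo
Hunk 6: at line 6 remove [jsro] add [swxnr,ujr] -> 11 lines: ukiw bdyro arrxc eau zcupn qon dhzs swxnr ujr bzyjf gdxwo
Final line 9: ujr

Answer: ujr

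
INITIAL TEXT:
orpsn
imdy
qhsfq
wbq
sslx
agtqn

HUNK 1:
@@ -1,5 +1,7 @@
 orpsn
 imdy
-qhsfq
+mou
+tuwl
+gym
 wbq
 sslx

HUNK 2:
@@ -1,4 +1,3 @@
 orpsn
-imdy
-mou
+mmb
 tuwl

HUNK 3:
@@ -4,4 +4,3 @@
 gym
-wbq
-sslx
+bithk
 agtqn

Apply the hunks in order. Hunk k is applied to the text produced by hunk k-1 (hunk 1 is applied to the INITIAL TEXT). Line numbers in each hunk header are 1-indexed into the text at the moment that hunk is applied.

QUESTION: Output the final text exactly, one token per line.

Hunk 1: at line 1 remove [qhsfq] add [mou,tuwl,gym] -> 8 lines: orpsn imdy mou tuwl gym wbq sslx agtqn
Hunk 2: at line 1 remove [imdy,mou] add [mmb] -> 7 lines: orpsn mmb tuwl gym wbq sslx agtqn
Hunk 3: at line 4 remove [wbq,sslx] add [bithk] -> 6 lines: orpsn mmb tuwl gym bithk agtqn

Answer: orpsn
mmb
tuwl
gym
bithk
agtqn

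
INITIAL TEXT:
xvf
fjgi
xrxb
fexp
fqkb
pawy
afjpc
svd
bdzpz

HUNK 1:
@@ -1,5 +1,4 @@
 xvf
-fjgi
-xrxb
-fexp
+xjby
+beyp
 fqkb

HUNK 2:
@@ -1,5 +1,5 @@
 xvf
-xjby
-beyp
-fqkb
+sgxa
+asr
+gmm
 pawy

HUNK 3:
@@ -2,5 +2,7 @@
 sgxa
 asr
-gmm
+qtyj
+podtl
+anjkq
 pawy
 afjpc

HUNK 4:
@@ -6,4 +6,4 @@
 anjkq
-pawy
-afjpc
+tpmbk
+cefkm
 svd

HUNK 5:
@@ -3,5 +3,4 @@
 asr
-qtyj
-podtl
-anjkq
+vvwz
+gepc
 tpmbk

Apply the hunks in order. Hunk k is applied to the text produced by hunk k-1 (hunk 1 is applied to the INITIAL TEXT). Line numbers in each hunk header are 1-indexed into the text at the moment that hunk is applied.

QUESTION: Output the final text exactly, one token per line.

Hunk 1: at line 1 remove [fjgi,xrxb,fexp] add [xjby,beyp] -> 8 lines: xvf xjby beyp fqkb pawy afjpc svd bdzpz
Hunk 2: at line 1 remove [xjby,beyp,fqkb] add [sgxa,asr,gmm] -> 8 lines: xvf sgxa asr gmm pawy afjpc svd bdzpz
Hunk 3: at line 2 remove [gmm] add [qtyj,podtl,anjkq] -> 10 lines: xvf sgxa asr qtyj podtl anjkq pawy afjpc svd bdzpz
Hunk 4: at line 6 remove [pawy,afjpc] add [tpmbk,cefkm] -> 10 lines: xvf sgxa asr qtyj podtl anjkq tpmbk cefkm svd bdzpz
Hunk 5: at line 3 remove [qtyj,podtl,anjkq] add [vvwz,gepc] -> 9 lines: xvf sgxa asr vvwz gepc tpmbk cefkm svd bdzpz

Answer: xvf
sgxa
asr
vvwz
gepc
tpmbk
cefkm
svd
bdzpz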